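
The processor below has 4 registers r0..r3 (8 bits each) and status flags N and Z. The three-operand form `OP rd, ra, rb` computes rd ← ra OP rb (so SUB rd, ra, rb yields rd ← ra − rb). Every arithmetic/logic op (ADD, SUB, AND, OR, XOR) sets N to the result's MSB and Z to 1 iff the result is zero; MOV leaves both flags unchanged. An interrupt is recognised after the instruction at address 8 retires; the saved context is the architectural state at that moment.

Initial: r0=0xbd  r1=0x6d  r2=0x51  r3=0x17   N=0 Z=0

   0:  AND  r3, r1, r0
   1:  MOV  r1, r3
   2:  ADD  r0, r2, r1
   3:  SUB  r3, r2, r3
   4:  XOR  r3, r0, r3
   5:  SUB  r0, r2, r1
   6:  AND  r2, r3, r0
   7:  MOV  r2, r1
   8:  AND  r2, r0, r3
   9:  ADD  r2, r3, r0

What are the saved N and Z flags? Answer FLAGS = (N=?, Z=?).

after  0: r0=0xbd r1=0x6d r2=0x51 r3=0x2d  N=0 Z=0
after  1: r0=0xbd r1=0x2d r2=0x51 r3=0x2d  N=0 Z=0
after  2: r0=0x7e r1=0x2d r2=0x51 r3=0x2d  N=0 Z=0
after  3: r0=0x7e r1=0x2d r2=0x51 r3=0x24  N=0 Z=0
after  4: r0=0x7e r1=0x2d r2=0x51 r3=0x5a  N=0 Z=0
after  5: r0=0x24 r1=0x2d r2=0x51 r3=0x5a  N=0 Z=0
after  6: r0=0x24 r1=0x2d r2=0x00 r3=0x5a  N=0 Z=1
after  7: r0=0x24 r1=0x2d r2=0x2d r3=0x5a  N=0 Z=1
after  8: r0=0x24 r1=0x2d r2=0x00 r3=0x5a  N=0 Z=1
-- IRQ taken; context saved, return-PC = 9 --

FLAGS = (N=0, Z=1)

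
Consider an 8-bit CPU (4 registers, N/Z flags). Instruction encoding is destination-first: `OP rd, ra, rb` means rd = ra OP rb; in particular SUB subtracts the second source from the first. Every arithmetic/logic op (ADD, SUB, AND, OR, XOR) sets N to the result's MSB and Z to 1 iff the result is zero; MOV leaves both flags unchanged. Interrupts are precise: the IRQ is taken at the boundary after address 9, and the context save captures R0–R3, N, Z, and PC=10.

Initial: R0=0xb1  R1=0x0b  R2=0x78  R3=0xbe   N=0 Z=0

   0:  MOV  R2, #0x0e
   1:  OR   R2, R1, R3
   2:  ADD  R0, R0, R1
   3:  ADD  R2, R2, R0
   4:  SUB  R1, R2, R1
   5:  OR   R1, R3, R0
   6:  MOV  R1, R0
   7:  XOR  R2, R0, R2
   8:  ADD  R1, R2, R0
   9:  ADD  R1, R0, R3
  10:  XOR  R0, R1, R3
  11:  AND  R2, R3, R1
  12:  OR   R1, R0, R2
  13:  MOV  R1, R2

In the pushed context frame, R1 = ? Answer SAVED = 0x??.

SAVED = 0x7a

after  0: R0=0xb1 R1=0x0b R2=0x0e R3=0xbe  N=0 Z=0
after  1: R0=0xb1 R1=0x0b R2=0xbf R3=0xbe  N=1 Z=0
after  2: R0=0xbc R1=0x0b R2=0xbf R3=0xbe  N=1 Z=0
after  3: R0=0xbc R1=0x0b R2=0x7b R3=0xbe  N=0 Z=0
after  4: R0=0xbc R1=0x70 R2=0x7b R3=0xbe  N=0 Z=0
after  5: R0=0xbc R1=0xbe R2=0x7b R3=0xbe  N=1 Z=0
after  6: R0=0xbc R1=0xbc R2=0x7b R3=0xbe  N=1 Z=0
after  7: R0=0xbc R1=0xbc R2=0xc7 R3=0xbe  N=1 Z=0
after  8: R0=0xbc R1=0x83 R2=0xc7 R3=0xbe  N=1 Z=0
after  9: R0=0xbc R1=0x7a R2=0xc7 R3=0xbe  N=0 Z=0
-- IRQ taken; context saved, return-PC = 10 --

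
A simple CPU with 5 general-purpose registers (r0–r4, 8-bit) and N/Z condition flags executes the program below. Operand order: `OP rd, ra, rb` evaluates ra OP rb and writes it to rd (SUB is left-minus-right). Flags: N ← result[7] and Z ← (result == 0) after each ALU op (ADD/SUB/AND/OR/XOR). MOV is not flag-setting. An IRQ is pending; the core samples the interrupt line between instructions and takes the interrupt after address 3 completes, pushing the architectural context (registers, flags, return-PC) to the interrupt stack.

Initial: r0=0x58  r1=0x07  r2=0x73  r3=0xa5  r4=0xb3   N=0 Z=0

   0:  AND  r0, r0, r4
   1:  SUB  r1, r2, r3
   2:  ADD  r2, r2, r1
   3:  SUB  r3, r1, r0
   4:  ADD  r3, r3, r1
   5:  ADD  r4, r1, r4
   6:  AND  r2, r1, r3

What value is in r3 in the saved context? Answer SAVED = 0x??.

SAVED = 0xbe

after  0: r0=0x10 r1=0x07 r2=0x73 r3=0xa5 r4=0xb3  N=0 Z=0
after  1: r0=0x10 r1=0xce r2=0x73 r3=0xa5 r4=0xb3  N=1 Z=0
after  2: r0=0x10 r1=0xce r2=0x41 r3=0xa5 r4=0xb3  N=0 Z=0
after  3: r0=0x10 r1=0xce r2=0x41 r3=0xbe r4=0xb3  N=1 Z=0
-- IRQ taken; context saved, return-PC = 4 --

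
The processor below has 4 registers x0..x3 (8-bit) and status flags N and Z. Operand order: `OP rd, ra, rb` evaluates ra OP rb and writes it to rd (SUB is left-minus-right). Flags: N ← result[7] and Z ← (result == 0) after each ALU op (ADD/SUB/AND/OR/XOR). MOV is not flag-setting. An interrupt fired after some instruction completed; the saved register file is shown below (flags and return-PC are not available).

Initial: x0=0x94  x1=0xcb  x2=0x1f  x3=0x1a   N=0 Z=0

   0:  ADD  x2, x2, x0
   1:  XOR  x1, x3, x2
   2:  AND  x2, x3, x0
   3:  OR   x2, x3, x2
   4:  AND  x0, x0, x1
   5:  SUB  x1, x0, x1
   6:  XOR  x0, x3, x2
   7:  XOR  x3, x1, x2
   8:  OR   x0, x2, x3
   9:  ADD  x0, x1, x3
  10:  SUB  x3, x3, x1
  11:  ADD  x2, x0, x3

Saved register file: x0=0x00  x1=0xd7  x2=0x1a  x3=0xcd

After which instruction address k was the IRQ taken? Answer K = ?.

after  0: x0=0x94 x1=0xcb x2=0xb3 x3=0x1a  N=1 Z=0
after  1: x0=0x94 x1=0xa9 x2=0xb3 x3=0x1a  N=1 Z=0
after  2: x0=0x94 x1=0xa9 x2=0x10 x3=0x1a  N=0 Z=0
after  3: x0=0x94 x1=0xa9 x2=0x1a x3=0x1a  N=0 Z=0
after  4: x0=0x80 x1=0xa9 x2=0x1a x3=0x1a  N=1 Z=0
after  5: x0=0x80 x1=0xd7 x2=0x1a x3=0x1a  N=1 Z=0
after  6: x0=0x00 x1=0xd7 x2=0x1a x3=0x1a  N=0 Z=1
after  7: x0=0x00 x1=0xd7 x2=0x1a x3=0xcd  N=1 Z=0
-- IRQ taken; context saved, return-PC = 8 --

K = 7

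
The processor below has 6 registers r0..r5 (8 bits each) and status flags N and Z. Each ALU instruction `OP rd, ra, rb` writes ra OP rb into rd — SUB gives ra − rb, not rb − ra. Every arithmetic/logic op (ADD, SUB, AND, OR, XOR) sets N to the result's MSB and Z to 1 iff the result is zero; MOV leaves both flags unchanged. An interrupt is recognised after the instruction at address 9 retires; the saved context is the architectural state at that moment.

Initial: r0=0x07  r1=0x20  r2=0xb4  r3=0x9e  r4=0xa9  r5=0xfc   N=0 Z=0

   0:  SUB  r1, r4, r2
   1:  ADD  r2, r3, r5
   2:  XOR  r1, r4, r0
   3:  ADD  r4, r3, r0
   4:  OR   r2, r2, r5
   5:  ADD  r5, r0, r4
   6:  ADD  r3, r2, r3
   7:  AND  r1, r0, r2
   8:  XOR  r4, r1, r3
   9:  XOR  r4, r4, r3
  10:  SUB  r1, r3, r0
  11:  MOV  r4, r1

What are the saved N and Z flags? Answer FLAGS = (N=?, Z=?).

FLAGS = (N=0, Z=0)

after  0: r0=0x07 r1=0xf5 r2=0xb4 r3=0x9e r4=0xa9 r5=0xfc  N=1 Z=0
after  1: r0=0x07 r1=0xf5 r2=0x9a r3=0x9e r4=0xa9 r5=0xfc  N=1 Z=0
after  2: r0=0x07 r1=0xae r2=0x9a r3=0x9e r4=0xa9 r5=0xfc  N=1 Z=0
after  3: r0=0x07 r1=0xae r2=0x9a r3=0x9e r4=0xa5 r5=0xfc  N=1 Z=0
after  4: r0=0x07 r1=0xae r2=0xfe r3=0x9e r4=0xa5 r5=0xfc  N=1 Z=0
after  5: r0=0x07 r1=0xae r2=0xfe r3=0x9e r4=0xa5 r5=0xac  N=1 Z=0
after  6: r0=0x07 r1=0xae r2=0xfe r3=0x9c r4=0xa5 r5=0xac  N=1 Z=0
after  7: r0=0x07 r1=0x06 r2=0xfe r3=0x9c r4=0xa5 r5=0xac  N=0 Z=0
after  8: r0=0x07 r1=0x06 r2=0xfe r3=0x9c r4=0x9a r5=0xac  N=1 Z=0
after  9: r0=0x07 r1=0x06 r2=0xfe r3=0x9c r4=0x06 r5=0xac  N=0 Z=0
-- IRQ taken; context saved, return-PC = 10 --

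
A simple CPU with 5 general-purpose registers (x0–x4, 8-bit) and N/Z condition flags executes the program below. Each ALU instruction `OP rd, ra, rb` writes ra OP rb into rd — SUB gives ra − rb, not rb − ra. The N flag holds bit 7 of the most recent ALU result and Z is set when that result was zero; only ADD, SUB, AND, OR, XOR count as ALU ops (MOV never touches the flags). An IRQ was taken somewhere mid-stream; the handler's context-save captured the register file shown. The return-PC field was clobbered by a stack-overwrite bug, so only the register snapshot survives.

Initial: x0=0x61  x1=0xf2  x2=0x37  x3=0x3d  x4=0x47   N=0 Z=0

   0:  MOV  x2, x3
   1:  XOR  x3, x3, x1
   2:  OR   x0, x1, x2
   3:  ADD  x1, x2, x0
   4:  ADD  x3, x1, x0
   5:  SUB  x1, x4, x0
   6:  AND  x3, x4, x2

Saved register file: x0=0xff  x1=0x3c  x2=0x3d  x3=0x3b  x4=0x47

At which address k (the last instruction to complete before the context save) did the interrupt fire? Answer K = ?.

K = 4

after  0: x0=0x61 x1=0xf2 x2=0x3d x3=0x3d x4=0x47  N=0 Z=0
after  1: x0=0x61 x1=0xf2 x2=0x3d x3=0xcf x4=0x47  N=1 Z=0
after  2: x0=0xff x1=0xf2 x2=0x3d x3=0xcf x4=0x47  N=1 Z=0
after  3: x0=0xff x1=0x3c x2=0x3d x3=0xcf x4=0x47  N=0 Z=0
after  4: x0=0xff x1=0x3c x2=0x3d x3=0x3b x4=0x47  N=0 Z=0
-- IRQ taken; context saved, return-PC = 5 --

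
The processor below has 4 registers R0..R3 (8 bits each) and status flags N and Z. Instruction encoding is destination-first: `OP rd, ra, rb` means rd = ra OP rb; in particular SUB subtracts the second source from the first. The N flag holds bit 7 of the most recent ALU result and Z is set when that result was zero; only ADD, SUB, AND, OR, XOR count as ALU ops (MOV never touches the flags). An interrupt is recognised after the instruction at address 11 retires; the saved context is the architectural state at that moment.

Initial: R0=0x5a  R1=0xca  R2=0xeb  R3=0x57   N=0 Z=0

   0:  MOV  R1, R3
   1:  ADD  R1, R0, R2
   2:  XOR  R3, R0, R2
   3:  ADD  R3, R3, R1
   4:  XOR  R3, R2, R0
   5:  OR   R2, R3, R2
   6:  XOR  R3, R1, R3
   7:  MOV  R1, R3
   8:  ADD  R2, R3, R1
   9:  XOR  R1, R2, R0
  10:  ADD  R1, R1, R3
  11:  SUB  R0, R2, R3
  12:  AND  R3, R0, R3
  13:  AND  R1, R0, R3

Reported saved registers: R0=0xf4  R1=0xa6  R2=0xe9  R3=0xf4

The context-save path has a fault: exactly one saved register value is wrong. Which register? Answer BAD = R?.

after  0: R0=0x5a R1=0x57 R2=0xeb R3=0x57  N=0 Z=0
after  1: R0=0x5a R1=0x45 R2=0xeb R3=0x57  N=0 Z=0
after  2: R0=0x5a R1=0x45 R2=0xeb R3=0xb1  N=1 Z=0
after  3: R0=0x5a R1=0x45 R2=0xeb R3=0xf6  N=1 Z=0
after  4: R0=0x5a R1=0x45 R2=0xeb R3=0xb1  N=1 Z=0
after  5: R0=0x5a R1=0x45 R2=0xfb R3=0xb1  N=1 Z=0
after  6: R0=0x5a R1=0x45 R2=0xfb R3=0xf4  N=1 Z=0
after  7: R0=0x5a R1=0xf4 R2=0xfb R3=0xf4  N=1 Z=0
after  8: R0=0x5a R1=0xf4 R2=0xe8 R3=0xf4  N=1 Z=0
after  9: R0=0x5a R1=0xb2 R2=0xe8 R3=0xf4  N=1 Z=0
after 10: R0=0x5a R1=0xa6 R2=0xe8 R3=0xf4  N=1 Z=0
after 11: R0=0xf4 R1=0xa6 R2=0xe8 R3=0xf4  N=1 Z=0
-- IRQ taken; context saved, return-PC = 12 --
mismatch: R2: reported 0xe9 vs actual 0xe8

BAD = R2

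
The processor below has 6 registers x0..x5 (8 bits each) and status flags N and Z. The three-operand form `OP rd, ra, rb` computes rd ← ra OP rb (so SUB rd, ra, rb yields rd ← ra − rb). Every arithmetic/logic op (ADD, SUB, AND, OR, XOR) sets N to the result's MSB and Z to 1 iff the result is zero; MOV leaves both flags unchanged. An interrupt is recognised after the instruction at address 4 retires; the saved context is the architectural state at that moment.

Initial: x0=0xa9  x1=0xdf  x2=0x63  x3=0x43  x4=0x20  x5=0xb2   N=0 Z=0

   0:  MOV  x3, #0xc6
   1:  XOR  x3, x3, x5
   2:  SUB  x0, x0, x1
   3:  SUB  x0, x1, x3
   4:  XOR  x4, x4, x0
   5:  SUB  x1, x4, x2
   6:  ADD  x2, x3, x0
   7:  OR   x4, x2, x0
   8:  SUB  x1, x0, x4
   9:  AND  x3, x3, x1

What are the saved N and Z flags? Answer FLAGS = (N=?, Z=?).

after  0: x0=0xa9 x1=0xdf x2=0x63 x3=0xc6 x4=0x20 x5=0xb2  N=0 Z=0
after  1: x0=0xa9 x1=0xdf x2=0x63 x3=0x74 x4=0x20 x5=0xb2  N=0 Z=0
after  2: x0=0xca x1=0xdf x2=0x63 x3=0x74 x4=0x20 x5=0xb2  N=1 Z=0
after  3: x0=0x6b x1=0xdf x2=0x63 x3=0x74 x4=0x20 x5=0xb2  N=0 Z=0
after  4: x0=0x6b x1=0xdf x2=0x63 x3=0x74 x4=0x4b x5=0xb2  N=0 Z=0
-- IRQ taken; context saved, return-PC = 5 --

FLAGS = (N=0, Z=0)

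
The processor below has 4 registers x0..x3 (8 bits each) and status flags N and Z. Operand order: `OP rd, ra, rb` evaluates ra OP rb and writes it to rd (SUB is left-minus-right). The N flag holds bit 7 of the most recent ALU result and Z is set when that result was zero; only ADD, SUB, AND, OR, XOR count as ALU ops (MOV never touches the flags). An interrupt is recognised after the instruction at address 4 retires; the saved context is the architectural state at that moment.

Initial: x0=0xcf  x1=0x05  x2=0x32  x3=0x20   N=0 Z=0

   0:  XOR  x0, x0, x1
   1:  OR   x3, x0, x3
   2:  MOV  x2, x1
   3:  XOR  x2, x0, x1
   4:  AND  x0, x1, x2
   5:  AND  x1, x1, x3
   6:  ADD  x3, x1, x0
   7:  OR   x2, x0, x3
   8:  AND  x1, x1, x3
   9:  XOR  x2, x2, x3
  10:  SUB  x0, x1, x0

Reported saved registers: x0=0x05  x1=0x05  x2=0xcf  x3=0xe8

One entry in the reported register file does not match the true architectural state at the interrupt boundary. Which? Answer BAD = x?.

after  0: x0=0xca x1=0x05 x2=0x32 x3=0x20  N=1 Z=0
after  1: x0=0xca x1=0x05 x2=0x32 x3=0xea  N=1 Z=0
after  2: x0=0xca x1=0x05 x2=0x05 x3=0xea  N=1 Z=0
after  3: x0=0xca x1=0x05 x2=0xcf x3=0xea  N=1 Z=0
after  4: x0=0x05 x1=0x05 x2=0xcf x3=0xea  N=0 Z=0
-- IRQ taken; context saved, return-PC = 5 --
mismatch: x3: reported 0xe8 vs actual 0xea

BAD = x3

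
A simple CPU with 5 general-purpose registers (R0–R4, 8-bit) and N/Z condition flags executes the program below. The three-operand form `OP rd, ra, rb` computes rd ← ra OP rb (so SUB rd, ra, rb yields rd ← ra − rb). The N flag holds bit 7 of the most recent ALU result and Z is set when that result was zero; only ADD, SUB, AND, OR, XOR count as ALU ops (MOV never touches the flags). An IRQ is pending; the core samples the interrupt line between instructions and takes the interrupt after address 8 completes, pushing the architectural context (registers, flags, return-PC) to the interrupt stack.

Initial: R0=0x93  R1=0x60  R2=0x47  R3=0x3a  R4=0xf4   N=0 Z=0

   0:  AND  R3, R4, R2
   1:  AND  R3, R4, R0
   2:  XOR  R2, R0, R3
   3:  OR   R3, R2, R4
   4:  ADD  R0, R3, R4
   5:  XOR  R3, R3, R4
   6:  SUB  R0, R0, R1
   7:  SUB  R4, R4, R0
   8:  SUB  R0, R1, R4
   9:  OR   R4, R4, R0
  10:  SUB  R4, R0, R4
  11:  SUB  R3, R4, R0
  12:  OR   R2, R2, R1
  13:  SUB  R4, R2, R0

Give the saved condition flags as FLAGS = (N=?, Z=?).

after  0: R0=0x93 R1=0x60 R2=0x47 R3=0x44 R4=0xf4  N=0 Z=0
after  1: R0=0x93 R1=0x60 R2=0x47 R3=0x90 R4=0xf4  N=1 Z=0
after  2: R0=0x93 R1=0x60 R2=0x03 R3=0x90 R4=0xf4  N=0 Z=0
after  3: R0=0x93 R1=0x60 R2=0x03 R3=0xf7 R4=0xf4  N=1 Z=0
after  4: R0=0xeb R1=0x60 R2=0x03 R3=0xf7 R4=0xf4  N=1 Z=0
after  5: R0=0xeb R1=0x60 R2=0x03 R3=0x03 R4=0xf4  N=0 Z=0
after  6: R0=0x8b R1=0x60 R2=0x03 R3=0x03 R4=0xf4  N=1 Z=0
after  7: R0=0x8b R1=0x60 R2=0x03 R3=0x03 R4=0x69  N=0 Z=0
after  8: R0=0xf7 R1=0x60 R2=0x03 R3=0x03 R4=0x69  N=1 Z=0
-- IRQ taken; context saved, return-PC = 9 --

FLAGS = (N=1, Z=0)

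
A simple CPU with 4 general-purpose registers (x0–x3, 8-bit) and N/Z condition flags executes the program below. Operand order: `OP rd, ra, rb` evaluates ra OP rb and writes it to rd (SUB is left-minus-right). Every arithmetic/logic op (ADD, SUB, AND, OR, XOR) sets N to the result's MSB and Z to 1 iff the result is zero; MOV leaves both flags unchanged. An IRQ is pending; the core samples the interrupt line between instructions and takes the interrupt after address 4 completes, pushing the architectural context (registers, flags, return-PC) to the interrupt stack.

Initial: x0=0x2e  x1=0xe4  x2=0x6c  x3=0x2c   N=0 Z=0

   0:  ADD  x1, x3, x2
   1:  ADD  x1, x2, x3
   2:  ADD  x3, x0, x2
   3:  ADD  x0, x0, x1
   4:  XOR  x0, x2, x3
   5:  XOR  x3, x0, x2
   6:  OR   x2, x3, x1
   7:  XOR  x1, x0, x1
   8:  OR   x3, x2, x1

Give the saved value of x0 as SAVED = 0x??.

after  0: x0=0x2e x1=0x98 x2=0x6c x3=0x2c  N=1 Z=0
after  1: x0=0x2e x1=0x98 x2=0x6c x3=0x2c  N=1 Z=0
after  2: x0=0x2e x1=0x98 x2=0x6c x3=0x9a  N=1 Z=0
after  3: x0=0xc6 x1=0x98 x2=0x6c x3=0x9a  N=1 Z=0
after  4: x0=0xf6 x1=0x98 x2=0x6c x3=0x9a  N=1 Z=0
-- IRQ taken; context saved, return-PC = 5 --

SAVED = 0xf6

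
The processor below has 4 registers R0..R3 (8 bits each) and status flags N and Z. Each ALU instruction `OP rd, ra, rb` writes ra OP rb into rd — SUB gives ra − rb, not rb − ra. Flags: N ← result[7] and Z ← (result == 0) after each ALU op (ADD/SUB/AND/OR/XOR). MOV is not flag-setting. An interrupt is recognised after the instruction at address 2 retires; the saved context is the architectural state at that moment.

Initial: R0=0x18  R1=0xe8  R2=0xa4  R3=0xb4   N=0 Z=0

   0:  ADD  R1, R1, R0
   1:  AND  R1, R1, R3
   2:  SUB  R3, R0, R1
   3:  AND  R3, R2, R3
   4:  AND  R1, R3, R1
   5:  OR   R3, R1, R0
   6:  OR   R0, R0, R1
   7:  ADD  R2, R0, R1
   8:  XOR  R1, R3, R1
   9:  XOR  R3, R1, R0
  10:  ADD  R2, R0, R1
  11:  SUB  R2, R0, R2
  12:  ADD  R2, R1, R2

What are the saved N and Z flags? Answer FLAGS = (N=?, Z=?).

FLAGS = (N=0, Z=0)

after  0: R0=0x18 R1=0x00 R2=0xa4 R3=0xb4  N=0 Z=1
after  1: R0=0x18 R1=0x00 R2=0xa4 R3=0xb4  N=0 Z=1
after  2: R0=0x18 R1=0x00 R2=0xa4 R3=0x18  N=0 Z=0
-- IRQ taken; context saved, return-PC = 3 --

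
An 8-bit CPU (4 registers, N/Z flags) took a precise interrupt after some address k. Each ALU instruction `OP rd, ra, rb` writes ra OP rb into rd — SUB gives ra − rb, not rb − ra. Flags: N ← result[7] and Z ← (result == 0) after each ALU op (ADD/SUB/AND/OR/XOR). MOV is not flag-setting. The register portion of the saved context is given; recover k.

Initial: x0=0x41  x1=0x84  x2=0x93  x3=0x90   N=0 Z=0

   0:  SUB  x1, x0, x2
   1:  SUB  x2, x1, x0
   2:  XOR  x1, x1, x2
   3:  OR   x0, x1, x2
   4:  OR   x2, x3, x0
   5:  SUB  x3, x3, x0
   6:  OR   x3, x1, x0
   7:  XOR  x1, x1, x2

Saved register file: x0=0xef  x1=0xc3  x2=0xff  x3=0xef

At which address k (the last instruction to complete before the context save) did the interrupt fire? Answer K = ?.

after  0: x0=0x41 x1=0xae x2=0x93 x3=0x90  N=1 Z=0
after  1: x0=0x41 x1=0xae x2=0x6d x3=0x90  N=0 Z=0
after  2: x0=0x41 x1=0xc3 x2=0x6d x3=0x90  N=1 Z=0
after  3: x0=0xef x1=0xc3 x2=0x6d x3=0x90  N=1 Z=0
after  4: x0=0xef x1=0xc3 x2=0xff x3=0x90  N=1 Z=0
after  5: x0=0xef x1=0xc3 x2=0xff x3=0xa1  N=1 Z=0
after  6: x0=0xef x1=0xc3 x2=0xff x3=0xef  N=1 Z=0
-- IRQ taken; context saved, return-PC = 7 --

K = 6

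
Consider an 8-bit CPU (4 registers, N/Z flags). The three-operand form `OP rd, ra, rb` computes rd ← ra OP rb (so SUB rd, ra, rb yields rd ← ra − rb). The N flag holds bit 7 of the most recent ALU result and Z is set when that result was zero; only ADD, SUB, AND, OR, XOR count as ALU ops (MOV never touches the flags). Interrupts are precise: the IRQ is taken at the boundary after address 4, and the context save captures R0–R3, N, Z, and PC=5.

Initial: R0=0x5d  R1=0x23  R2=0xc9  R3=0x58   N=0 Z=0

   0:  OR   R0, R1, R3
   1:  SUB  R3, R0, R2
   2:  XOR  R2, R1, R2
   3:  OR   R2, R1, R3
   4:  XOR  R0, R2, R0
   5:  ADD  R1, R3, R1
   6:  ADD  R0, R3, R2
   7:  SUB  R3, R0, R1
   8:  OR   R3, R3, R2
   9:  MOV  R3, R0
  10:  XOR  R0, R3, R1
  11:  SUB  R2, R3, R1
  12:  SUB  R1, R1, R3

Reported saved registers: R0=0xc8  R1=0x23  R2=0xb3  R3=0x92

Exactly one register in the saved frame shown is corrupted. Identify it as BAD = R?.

BAD = R3

after  0: R0=0x7b R1=0x23 R2=0xc9 R3=0x58  N=0 Z=0
after  1: R0=0x7b R1=0x23 R2=0xc9 R3=0xb2  N=1 Z=0
after  2: R0=0x7b R1=0x23 R2=0xea R3=0xb2  N=1 Z=0
after  3: R0=0x7b R1=0x23 R2=0xb3 R3=0xb2  N=1 Z=0
after  4: R0=0xc8 R1=0x23 R2=0xb3 R3=0xb2  N=1 Z=0
-- IRQ taken; context saved, return-PC = 5 --
mismatch: R3: reported 0x92 vs actual 0xb2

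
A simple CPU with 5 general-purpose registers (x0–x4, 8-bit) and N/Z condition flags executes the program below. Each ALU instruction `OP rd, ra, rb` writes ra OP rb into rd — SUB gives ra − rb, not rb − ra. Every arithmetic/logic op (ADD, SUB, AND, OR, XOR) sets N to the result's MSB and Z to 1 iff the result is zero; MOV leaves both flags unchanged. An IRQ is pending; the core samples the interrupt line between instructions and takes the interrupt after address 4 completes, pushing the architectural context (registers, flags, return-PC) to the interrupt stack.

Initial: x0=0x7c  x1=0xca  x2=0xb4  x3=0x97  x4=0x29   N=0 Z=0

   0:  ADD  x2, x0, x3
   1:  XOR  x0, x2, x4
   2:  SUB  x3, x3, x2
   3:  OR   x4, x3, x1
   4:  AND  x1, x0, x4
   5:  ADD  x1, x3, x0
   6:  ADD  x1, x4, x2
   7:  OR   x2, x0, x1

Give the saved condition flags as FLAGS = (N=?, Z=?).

after  0: x0=0x7c x1=0xca x2=0x13 x3=0x97 x4=0x29  N=0 Z=0
after  1: x0=0x3a x1=0xca x2=0x13 x3=0x97 x4=0x29  N=0 Z=0
after  2: x0=0x3a x1=0xca x2=0x13 x3=0x84 x4=0x29  N=1 Z=0
after  3: x0=0x3a x1=0xca x2=0x13 x3=0x84 x4=0xce  N=1 Z=0
after  4: x0=0x3a x1=0x0a x2=0x13 x3=0x84 x4=0xce  N=0 Z=0
-- IRQ taken; context saved, return-PC = 5 --

FLAGS = (N=0, Z=0)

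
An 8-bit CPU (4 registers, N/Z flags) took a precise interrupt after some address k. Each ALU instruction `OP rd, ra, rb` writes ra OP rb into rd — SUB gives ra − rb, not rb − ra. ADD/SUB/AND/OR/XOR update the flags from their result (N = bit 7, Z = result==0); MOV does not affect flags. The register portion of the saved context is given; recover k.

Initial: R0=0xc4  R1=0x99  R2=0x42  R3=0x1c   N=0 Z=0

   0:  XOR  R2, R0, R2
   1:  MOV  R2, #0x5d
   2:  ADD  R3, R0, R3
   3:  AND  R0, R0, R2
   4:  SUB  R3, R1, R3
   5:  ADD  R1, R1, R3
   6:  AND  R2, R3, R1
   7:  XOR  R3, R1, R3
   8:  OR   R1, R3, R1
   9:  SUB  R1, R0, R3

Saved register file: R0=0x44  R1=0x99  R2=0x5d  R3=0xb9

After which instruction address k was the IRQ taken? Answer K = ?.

K = 4

after  0: R0=0xc4 R1=0x99 R2=0x86 R3=0x1c  N=1 Z=0
after  1: R0=0xc4 R1=0x99 R2=0x5d R3=0x1c  N=1 Z=0
after  2: R0=0xc4 R1=0x99 R2=0x5d R3=0xe0  N=1 Z=0
after  3: R0=0x44 R1=0x99 R2=0x5d R3=0xe0  N=0 Z=0
after  4: R0=0x44 R1=0x99 R2=0x5d R3=0xb9  N=1 Z=0
-- IRQ taken; context saved, return-PC = 5 --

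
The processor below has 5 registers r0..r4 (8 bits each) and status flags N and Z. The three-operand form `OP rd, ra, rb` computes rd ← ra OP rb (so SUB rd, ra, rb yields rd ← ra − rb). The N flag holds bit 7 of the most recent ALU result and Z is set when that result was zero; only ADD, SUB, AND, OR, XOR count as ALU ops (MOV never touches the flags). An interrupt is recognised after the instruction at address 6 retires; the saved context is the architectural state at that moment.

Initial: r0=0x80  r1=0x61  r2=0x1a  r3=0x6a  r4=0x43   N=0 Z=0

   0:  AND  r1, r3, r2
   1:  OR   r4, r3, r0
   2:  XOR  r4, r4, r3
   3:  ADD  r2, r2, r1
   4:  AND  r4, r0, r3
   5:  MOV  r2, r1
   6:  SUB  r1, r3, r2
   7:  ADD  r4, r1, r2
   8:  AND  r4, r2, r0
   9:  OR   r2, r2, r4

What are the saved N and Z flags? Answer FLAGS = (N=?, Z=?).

after  0: r0=0x80 r1=0x0a r2=0x1a r3=0x6a r4=0x43  N=0 Z=0
after  1: r0=0x80 r1=0x0a r2=0x1a r3=0x6a r4=0xea  N=1 Z=0
after  2: r0=0x80 r1=0x0a r2=0x1a r3=0x6a r4=0x80  N=1 Z=0
after  3: r0=0x80 r1=0x0a r2=0x24 r3=0x6a r4=0x80  N=0 Z=0
after  4: r0=0x80 r1=0x0a r2=0x24 r3=0x6a r4=0x00  N=0 Z=1
after  5: r0=0x80 r1=0x0a r2=0x0a r3=0x6a r4=0x00  N=0 Z=1
after  6: r0=0x80 r1=0x60 r2=0x0a r3=0x6a r4=0x00  N=0 Z=0
-- IRQ taken; context saved, return-PC = 7 --

FLAGS = (N=0, Z=0)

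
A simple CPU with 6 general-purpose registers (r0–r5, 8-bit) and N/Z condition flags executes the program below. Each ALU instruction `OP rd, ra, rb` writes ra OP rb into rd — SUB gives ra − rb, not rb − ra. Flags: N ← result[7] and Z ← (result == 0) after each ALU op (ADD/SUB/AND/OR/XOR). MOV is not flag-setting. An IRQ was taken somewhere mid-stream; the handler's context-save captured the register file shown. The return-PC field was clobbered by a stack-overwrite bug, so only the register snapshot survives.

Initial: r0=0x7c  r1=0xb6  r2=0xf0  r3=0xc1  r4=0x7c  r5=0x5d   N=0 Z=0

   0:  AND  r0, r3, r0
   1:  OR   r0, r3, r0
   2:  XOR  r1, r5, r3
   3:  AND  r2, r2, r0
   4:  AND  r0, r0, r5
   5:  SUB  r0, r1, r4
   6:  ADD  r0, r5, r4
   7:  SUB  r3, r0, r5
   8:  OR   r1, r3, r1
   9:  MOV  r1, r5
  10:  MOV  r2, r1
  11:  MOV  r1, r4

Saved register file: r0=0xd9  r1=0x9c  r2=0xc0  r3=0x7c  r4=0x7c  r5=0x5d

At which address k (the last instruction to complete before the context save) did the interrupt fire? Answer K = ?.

K = 7

after  0: r0=0x40 r1=0xb6 r2=0xf0 r3=0xc1 r4=0x7c r5=0x5d  N=0 Z=0
after  1: r0=0xc1 r1=0xb6 r2=0xf0 r3=0xc1 r4=0x7c r5=0x5d  N=1 Z=0
after  2: r0=0xc1 r1=0x9c r2=0xf0 r3=0xc1 r4=0x7c r5=0x5d  N=1 Z=0
after  3: r0=0xc1 r1=0x9c r2=0xc0 r3=0xc1 r4=0x7c r5=0x5d  N=1 Z=0
after  4: r0=0x41 r1=0x9c r2=0xc0 r3=0xc1 r4=0x7c r5=0x5d  N=0 Z=0
after  5: r0=0x20 r1=0x9c r2=0xc0 r3=0xc1 r4=0x7c r5=0x5d  N=0 Z=0
after  6: r0=0xd9 r1=0x9c r2=0xc0 r3=0xc1 r4=0x7c r5=0x5d  N=1 Z=0
after  7: r0=0xd9 r1=0x9c r2=0xc0 r3=0x7c r4=0x7c r5=0x5d  N=0 Z=0
-- IRQ taken; context saved, return-PC = 8 --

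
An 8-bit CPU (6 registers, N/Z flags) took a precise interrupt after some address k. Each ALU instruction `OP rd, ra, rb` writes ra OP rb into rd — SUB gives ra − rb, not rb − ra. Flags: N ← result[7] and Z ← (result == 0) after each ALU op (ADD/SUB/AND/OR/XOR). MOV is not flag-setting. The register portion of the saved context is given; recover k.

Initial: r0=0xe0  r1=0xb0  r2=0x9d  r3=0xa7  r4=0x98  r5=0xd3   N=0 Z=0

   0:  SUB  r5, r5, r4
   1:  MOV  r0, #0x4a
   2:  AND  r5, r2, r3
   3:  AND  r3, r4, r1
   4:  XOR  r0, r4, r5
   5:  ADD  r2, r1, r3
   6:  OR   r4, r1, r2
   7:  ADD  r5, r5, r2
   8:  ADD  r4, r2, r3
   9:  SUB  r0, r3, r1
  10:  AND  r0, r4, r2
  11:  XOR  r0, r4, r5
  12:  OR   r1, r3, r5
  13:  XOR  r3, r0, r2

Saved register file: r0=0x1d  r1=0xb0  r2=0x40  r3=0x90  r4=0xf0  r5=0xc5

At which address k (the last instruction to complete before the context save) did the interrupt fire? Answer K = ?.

after  0: r0=0xe0 r1=0xb0 r2=0x9d r3=0xa7 r4=0x98 r5=0x3b  N=0 Z=0
after  1: r0=0x4a r1=0xb0 r2=0x9d r3=0xa7 r4=0x98 r5=0x3b  N=0 Z=0
after  2: r0=0x4a r1=0xb0 r2=0x9d r3=0xa7 r4=0x98 r5=0x85  N=1 Z=0
after  3: r0=0x4a r1=0xb0 r2=0x9d r3=0x90 r4=0x98 r5=0x85  N=1 Z=0
after  4: r0=0x1d r1=0xb0 r2=0x9d r3=0x90 r4=0x98 r5=0x85  N=0 Z=0
after  5: r0=0x1d r1=0xb0 r2=0x40 r3=0x90 r4=0x98 r5=0x85  N=0 Z=0
after  6: r0=0x1d r1=0xb0 r2=0x40 r3=0x90 r4=0xf0 r5=0x85  N=1 Z=0
after  7: r0=0x1d r1=0xb0 r2=0x40 r3=0x90 r4=0xf0 r5=0xc5  N=1 Z=0
-- IRQ taken; context saved, return-PC = 8 --

K = 7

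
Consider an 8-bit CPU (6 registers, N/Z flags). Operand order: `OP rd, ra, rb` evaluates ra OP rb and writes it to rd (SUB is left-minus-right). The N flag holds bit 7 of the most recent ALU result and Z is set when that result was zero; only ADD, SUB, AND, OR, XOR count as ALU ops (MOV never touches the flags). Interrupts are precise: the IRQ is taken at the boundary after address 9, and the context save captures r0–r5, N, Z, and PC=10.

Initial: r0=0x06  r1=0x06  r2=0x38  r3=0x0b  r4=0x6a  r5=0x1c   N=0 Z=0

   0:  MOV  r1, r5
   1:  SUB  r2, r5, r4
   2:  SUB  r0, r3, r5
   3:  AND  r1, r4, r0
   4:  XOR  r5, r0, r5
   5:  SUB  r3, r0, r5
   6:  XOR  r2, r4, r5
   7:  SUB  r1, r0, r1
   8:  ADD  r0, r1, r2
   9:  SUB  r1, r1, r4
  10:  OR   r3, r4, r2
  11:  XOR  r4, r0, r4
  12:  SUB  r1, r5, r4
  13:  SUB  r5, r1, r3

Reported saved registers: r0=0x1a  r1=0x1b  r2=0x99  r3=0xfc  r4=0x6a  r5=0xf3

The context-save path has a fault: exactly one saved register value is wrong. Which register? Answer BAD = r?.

after  0: r0=0x06 r1=0x1c r2=0x38 r3=0x0b r4=0x6a r5=0x1c  N=0 Z=0
after  1: r0=0x06 r1=0x1c r2=0xb2 r3=0x0b r4=0x6a r5=0x1c  N=1 Z=0
after  2: r0=0xef r1=0x1c r2=0xb2 r3=0x0b r4=0x6a r5=0x1c  N=1 Z=0
after  3: r0=0xef r1=0x6a r2=0xb2 r3=0x0b r4=0x6a r5=0x1c  N=0 Z=0
after  4: r0=0xef r1=0x6a r2=0xb2 r3=0x0b r4=0x6a r5=0xf3  N=1 Z=0
after  5: r0=0xef r1=0x6a r2=0xb2 r3=0xfc r4=0x6a r5=0xf3  N=1 Z=0
after  6: r0=0xef r1=0x6a r2=0x99 r3=0xfc r4=0x6a r5=0xf3  N=1 Z=0
after  7: r0=0xef r1=0x85 r2=0x99 r3=0xfc r4=0x6a r5=0xf3  N=1 Z=0
after  8: r0=0x1e r1=0x85 r2=0x99 r3=0xfc r4=0x6a r5=0xf3  N=0 Z=0
after  9: r0=0x1e r1=0x1b r2=0x99 r3=0xfc r4=0x6a r5=0xf3  N=0 Z=0
-- IRQ taken; context saved, return-PC = 10 --
mismatch: r0: reported 0x1a vs actual 0x1e

BAD = r0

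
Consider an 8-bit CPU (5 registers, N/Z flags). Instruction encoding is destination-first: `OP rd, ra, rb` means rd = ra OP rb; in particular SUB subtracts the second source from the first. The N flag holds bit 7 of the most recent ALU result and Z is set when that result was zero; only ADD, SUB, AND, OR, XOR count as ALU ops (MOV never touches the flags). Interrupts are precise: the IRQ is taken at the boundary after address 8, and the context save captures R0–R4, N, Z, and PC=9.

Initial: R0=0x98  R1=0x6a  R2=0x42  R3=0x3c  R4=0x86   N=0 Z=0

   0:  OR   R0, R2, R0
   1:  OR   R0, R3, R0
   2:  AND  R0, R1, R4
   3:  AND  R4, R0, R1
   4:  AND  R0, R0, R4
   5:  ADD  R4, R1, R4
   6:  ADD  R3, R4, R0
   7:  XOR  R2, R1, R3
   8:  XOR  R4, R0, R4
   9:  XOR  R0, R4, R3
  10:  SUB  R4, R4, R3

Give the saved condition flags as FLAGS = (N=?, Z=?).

FLAGS = (N=0, Z=0)

after  0: R0=0xda R1=0x6a R2=0x42 R3=0x3c R4=0x86  N=1 Z=0
after  1: R0=0xfe R1=0x6a R2=0x42 R3=0x3c R4=0x86  N=1 Z=0
after  2: R0=0x02 R1=0x6a R2=0x42 R3=0x3c R4=0x86  N=0 Z=0
after  3: R0=0x02 R1=0x6a R2=0x42 R3=0x3c R4=0x02  N=0 Z=0
after  4: R0=0x02 R1=0x6a R2=0x42 R3=0x3c R4=0x02  N=0 Z=0
after  5: R0=0x02 R1=0x6a R2=0x42 R3=0x3c R4=0x6c  N=0 Z=0
after  6: R0=0x02 R1=0x6a R2=0x42 R3=0x6e R4=0x6c  N=0 Z=0
after  7: R0=0x02 R1=0x6a R2=0x04 R3=0x6e R4=0x6c  N=0 Z=0
after  8: R0=0x02 R1=0x6a R2=0x04 R3=0x6e R4=0x6e  N=0 Z=0
-- IRQ taken; context saved, return-PC = 9 --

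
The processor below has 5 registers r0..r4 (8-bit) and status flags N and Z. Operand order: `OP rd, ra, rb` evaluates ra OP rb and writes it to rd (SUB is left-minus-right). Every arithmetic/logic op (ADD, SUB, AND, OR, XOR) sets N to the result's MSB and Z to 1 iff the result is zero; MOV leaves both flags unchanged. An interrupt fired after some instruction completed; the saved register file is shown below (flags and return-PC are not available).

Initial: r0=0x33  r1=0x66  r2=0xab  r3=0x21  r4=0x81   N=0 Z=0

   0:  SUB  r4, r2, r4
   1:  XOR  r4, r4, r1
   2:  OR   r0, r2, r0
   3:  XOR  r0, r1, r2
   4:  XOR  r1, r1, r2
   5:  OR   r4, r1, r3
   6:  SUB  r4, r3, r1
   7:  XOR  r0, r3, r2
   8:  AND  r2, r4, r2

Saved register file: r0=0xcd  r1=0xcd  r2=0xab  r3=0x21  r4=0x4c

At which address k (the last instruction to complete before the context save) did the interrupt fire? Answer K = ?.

after  0: r0=0x33 r1=0x66 r2=0xab r3=0x21 r4=0x2a  N=0 Z=0
after  1: r0=0x33 r1=0x66 r2=0xab r3=0x21 r4=0x4c  N=0 Z=0
after  2: r0=0xbb r1=0x66 r2=0xab r3=0x21 r4=0x4c  N=1 Z=0
after  3: r0=0xcd r1=0x66 r2=0xab r3=0x21 r4=0x4c  N=1 Z=0
after  4: r0=0xcd r1=0xcd r2=0xab r3=0x21 r4=0x4c  N=1 Z=0
-- IRQ taken; context saved, return-PC = 5 --

K = 4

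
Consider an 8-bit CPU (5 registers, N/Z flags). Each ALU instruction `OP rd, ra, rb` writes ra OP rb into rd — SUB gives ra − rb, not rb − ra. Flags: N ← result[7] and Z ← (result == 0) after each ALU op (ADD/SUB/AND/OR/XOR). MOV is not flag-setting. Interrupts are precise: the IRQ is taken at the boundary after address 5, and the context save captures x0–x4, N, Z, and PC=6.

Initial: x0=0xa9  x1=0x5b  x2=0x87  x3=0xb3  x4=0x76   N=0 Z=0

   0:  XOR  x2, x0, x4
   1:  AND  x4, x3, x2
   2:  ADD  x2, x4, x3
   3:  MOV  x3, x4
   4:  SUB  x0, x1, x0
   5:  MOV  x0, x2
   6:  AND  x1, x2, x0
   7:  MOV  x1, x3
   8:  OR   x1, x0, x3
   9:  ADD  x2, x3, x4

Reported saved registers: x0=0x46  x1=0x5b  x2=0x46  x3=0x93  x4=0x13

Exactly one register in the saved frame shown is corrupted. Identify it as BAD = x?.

BAD = x4

after  0: x0=0xa9 x1=0x5b x2=0xdf x3=0xb3 x4=0x76  N=1 Z=0
after  1: x0=0xa9 x1=0x5b x2=0xdf x3=0xb3 x4=0x93  N=1 Z=0
after  2: x0=0xa9 x1=0x5b x2=0x46 x3=0xb3 x4=0x93  N=0 Z=0
after  3: x0=0xa9 x1=0x5b x2=0x46 x3=0x93 x4=0x93  N=0 Z=0
after  4: x0=0xb2 x1=0x5b x2=0x46 x3=0x93 x4=0x93  N=1 Z=0
after  5: x0=0x46 x1=0x5b x2=0x46 x3=0x93 x4=0x93  N=1 Z=0
-- IRQ taken; context saved, return-PC = 6 --
mismatch: x4: reported 0x13 vs actual 0x93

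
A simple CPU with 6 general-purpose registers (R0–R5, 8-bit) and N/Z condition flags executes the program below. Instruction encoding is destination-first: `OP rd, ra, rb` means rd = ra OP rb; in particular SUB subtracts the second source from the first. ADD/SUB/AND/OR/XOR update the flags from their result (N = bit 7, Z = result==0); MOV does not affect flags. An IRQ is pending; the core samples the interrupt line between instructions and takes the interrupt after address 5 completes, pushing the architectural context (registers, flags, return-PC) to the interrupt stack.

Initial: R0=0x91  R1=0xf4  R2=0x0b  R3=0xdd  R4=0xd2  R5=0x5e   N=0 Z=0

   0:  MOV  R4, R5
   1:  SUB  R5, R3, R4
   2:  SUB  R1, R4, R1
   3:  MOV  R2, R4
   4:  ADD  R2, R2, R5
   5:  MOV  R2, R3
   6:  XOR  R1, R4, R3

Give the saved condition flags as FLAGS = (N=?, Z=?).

FLAGS = (N=1, Z=0)

after  0: R0=0x91 R1=0xf4 R2=0x0b R3=0xdd R4=0x5e R5=0x5e  N=0 Z=0
after  1: R0=0x91 R1=0xf4 R2=0x0b R3=0xdd R4=0x5e R5=0x7f  N=0 Z=0
after  2: R0=0x91 R1=0x6a R2=0x0b R3=0xdd R4=0x5e R5=0x7f  N=0 Z=0
after  3: R0=0x91 R1=0x6a R2=0x5e R3=0xdd R4=0x5e R5=0x7f  N=0 Z=0
after  4: R0=0x91 R1=0x6a R2=0xdd R3=0xdd R4=0x5e R5=0x7f  N=1 Z=0
after  5: R0=0x91 R1=0x6a R2=0xdd R3=0xdd R4=0x5e R5=0x7f  N=1 Z=0
-- IRQ taken; context saved, return-PC = 6 --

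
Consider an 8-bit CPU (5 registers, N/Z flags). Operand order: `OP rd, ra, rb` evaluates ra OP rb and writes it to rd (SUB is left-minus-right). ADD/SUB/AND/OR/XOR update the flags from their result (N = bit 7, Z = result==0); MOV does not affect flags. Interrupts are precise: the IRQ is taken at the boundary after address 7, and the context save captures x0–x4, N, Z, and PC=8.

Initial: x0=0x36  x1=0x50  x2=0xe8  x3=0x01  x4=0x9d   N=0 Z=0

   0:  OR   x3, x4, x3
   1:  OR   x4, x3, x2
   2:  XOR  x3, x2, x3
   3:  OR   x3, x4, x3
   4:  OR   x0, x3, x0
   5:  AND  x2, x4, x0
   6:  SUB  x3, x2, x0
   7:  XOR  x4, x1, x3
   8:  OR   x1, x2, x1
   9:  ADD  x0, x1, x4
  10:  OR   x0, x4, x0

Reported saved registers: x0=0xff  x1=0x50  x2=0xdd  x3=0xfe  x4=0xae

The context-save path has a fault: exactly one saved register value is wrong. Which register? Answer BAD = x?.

after  0: x0=0x36 x1=0x50 x2=0xe8 x3=0x9d x4=0x9d  N=1 Z=0
after  1: x0=0x36 x1=0x50 x2=0xe8 x3=0x9d x4=0xfd  N=1 Z=0
after  2: x0=0x36 x1=0x50 x2=0xe8 x3=0x75 x4=0xfd  N=0 Z=0
after  3: x0=0x36 x1=0x50 x2=0xe8 x3=0xfd x4=0xfd  N=1 Z=0
after  4: x0=0xff x1=0x50 x2=0xe8 x3=0xfd x4=0xfd  N=1 Z=0
after  5: x0=0xff x1=0x50 x2=0xfd x3=0xfd x4=0xfd  N=1 Z=0
after  6: x0=0xff x1=0x50 x2=0xfd x3=0xfe x4=0xfd  N=1 Z=0
after  7: x0=0xff x1=0x50 x2=0xfd x3=0xfe x4=0xae  N=1 Z=0
-- IRQ taken; context saved, return-PC = 8 --
mismatch: x2: reported 0xdd vs actual 0xfd

BAD = x2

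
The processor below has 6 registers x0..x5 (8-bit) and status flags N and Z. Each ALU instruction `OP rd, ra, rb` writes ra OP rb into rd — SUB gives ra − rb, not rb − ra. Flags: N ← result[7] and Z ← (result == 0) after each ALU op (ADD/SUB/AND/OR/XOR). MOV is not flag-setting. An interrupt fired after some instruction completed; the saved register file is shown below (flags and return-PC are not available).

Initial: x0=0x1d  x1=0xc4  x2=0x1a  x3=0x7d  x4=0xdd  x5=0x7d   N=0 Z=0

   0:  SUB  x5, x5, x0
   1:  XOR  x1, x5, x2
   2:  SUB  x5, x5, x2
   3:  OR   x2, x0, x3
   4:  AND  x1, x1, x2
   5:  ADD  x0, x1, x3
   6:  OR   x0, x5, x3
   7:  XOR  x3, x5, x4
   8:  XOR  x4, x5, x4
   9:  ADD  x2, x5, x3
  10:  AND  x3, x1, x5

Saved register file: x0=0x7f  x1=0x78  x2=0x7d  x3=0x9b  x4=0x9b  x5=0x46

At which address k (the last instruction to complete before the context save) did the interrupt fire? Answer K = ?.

K = 8

after  0: x0=0x1d x1=0xc4 x2=0x1a x3=0x7d x4=0xdd x5=0x60  N=0 Z=0
after  1: x0=0x1d x1=0x7a x2=0x1a x3=0x7d x4=0xdd x5=0x60  N=0 Z=0
after  2: x0=0x1d x1=0x7a x2=0x1a x3=0x7d x4=0xdd x5=0x46  N=0 Z=0
after  3: x0=0x1d x1=0x7a x2=0x7d x3=0x7d x4=0xdd x5=0x46  N=0 Z=0
after  4: x0=0x1d x1=0x78 x2=0x7d x3=0x7d x4=0xdd x5=0x46  N=0 Z=0
after  5: x0=0xf5 x1=0x78 x2=0x7d x3=0x7d x4=0xdd x5=0x46  N=1 Z=0
after  6: x0=0x7f x1=0x78 x2=0x7d x3=0x7d x4=0xdd x5=0x46  N=0 Z=0
after  7: x0=0x7f x1=0x78 x2=0x7d x3=0x9b x4=0xdd x5=0x46  N=1 Z=0
after  8: x0=0x7f x1=0x78 x2=0x7d x3=0x9b x4=0x9b x5=0x46  N=1 Z=0
-- IRQ taken; context saved, return-PC = 9 --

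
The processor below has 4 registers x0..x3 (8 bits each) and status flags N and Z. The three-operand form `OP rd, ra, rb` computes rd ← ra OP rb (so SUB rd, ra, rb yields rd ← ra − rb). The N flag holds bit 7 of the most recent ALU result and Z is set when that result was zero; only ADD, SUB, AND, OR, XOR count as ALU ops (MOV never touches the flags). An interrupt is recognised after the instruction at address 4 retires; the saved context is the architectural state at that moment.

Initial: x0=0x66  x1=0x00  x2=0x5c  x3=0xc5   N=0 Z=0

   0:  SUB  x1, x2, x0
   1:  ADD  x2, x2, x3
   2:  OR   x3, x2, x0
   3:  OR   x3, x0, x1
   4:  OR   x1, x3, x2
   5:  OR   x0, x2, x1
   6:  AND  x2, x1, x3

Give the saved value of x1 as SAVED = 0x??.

after  0: x0=0x66 x1=0xf6 x2=0x5c x3=0xc5  N=1 Z=0
after  1: x0=0x66 x1=0xf6 x2=0x21 x3=0xc5  N=0 Z=0
after  2: x0=0x66 x1=0xf6 x2=0x21 x3=0x67  N=0 Z=0
after  3: x0=0x66 x1=0xf6 x2=0x21 x3=0xf6  N=1 Z=0
after  4: x0=0x66 x1=0xf7 x2=0x21 x3=0xf6  N=1 Z=0
-- IRQ taken; context saved, return-PC = 5 --

SAVED = 0xf7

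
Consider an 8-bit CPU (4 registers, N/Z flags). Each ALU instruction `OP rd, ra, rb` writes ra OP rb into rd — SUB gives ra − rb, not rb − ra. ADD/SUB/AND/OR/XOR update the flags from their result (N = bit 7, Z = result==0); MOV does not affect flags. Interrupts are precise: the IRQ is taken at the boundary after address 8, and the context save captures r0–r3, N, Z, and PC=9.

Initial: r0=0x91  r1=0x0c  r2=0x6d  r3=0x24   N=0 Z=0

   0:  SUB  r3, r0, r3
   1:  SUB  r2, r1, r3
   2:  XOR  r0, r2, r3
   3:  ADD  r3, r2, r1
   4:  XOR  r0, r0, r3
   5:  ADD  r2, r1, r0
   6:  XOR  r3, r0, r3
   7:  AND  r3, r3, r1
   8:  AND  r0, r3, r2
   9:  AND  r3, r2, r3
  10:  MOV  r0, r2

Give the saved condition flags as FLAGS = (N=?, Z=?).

FLAGS = (N=0, Z=1)

after  0: r0=0x91 r1=0x0c r2=0x6d r3=0x6d  N=0 Z=0
after  1: r0=0x91 r1=0x0c r2=0x9f r3=0x6d  N=1 Z=0
after  2: r0=0xf2 r1=0x0c r2=0x9f r3=0x6d  N=1 Z=0
after  3: r0=0xf2 r1=0x0c r2=0x9f r3=0xab  N=1 Z=0
after  4: r0=0x59 r1=0x0c r2=0x9f r3=0xab  N=0 Z=0
after  5: r0=0x59 r1=0x0c r2=0x65 r3=0xab  N=0 Z=0
after  6: r0=0x59 r1=0x0c r2=0x65 r3=0xf2  N=1 Z=0
after  7: r0=0x59 r1=0x0c r2=0x65 r3=0x00  N=0 Z=1
after  8: r0=0x00 r1=0x0c r2=0x65 r3=0x00  N=0 Z=1
-- IRQ taken; context saved, return-PC = 9 --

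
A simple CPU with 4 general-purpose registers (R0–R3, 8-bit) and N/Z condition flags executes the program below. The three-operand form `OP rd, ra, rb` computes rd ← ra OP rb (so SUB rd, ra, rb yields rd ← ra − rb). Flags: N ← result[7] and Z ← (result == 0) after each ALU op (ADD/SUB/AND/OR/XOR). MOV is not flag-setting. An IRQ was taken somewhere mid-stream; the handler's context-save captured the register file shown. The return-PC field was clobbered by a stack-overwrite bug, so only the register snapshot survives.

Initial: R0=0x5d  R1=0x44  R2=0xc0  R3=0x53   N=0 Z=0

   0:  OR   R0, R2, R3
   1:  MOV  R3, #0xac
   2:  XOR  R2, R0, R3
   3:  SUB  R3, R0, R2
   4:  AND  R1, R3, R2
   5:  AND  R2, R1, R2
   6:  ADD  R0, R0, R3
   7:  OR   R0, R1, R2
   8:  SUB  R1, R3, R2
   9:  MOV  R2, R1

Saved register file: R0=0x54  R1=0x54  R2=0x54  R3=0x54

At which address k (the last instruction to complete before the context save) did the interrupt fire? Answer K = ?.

after  0: R0=0xd3 R1=0x44 R2=0xc0 R3=0x53  N=1 Z=0
after  1: R0=0xd3 R1=0x44 R2=0xc0 R3=0xac  N=1 Z=0
after  2: R0=0xd3 R1=0x44 R2=0x7f R3=0xac  N=0 Z=0
after  3: R0=0xd3 R1=0x44 R2=0x7f R3=0x54  N=0 Z=0
after  4: R0=0xd3 R1=0x54 R2=0x7f R3=0x54  N=0 Z=0
after  5: R0=0xd3 R1=0x54 R2=0x54 R3=0x54  N=0 Z=0
after  6: R0=0x27 R1=0x54 R2=0x54 R3=0x54  N=0 Z=0
after  7: R0=0x54 R1=0x54 R2=0x54 R3=0x54  N=0 Z=0
-- IRQ taken; context saved, return-PC = 8 --

K = 7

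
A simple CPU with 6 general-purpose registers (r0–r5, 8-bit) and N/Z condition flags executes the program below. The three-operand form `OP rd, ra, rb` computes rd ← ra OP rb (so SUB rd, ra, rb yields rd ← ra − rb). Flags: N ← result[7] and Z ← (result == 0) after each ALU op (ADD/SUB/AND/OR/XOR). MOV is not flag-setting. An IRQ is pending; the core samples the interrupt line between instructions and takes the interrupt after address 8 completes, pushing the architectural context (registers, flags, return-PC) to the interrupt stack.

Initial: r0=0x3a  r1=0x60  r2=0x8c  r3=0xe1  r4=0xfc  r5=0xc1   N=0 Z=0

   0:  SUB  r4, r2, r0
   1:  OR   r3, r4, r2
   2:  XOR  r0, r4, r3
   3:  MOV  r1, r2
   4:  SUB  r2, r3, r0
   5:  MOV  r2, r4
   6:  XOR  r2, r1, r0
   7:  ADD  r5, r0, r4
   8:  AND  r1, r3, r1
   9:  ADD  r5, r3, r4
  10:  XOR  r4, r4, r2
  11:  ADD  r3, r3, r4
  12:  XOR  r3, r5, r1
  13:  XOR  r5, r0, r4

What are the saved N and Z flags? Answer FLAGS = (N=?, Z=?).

after  0: r0=0x3a r1=0x60 r2=0x8c r3=0xe1 r4=0x52 r5=0xc1  N=0 Z=0
after  1: r0=0x3a r1=0x60 r2=0x8c r3=0xde r4=0x52 r5=0xc1  N=1 Z=0
after  2: r0=0x8c r1=0x60 r2=0x8c r3=0xde r4=0x52 r5=0xc1  N=1 Z=0
after  3: r0=0x8c r1=0x8c r2=0x8c r3=0xde r4=0x52 r5=0xc1  N=1 Z=0
after  4: r0=0x8c r1=0x8c r2=0x52 r3=0xde r4=0x52 r5=0xc1  N=0 Z=0
after  5: r0=0x8c r1=0x8c r2=0x52 r3=0xde r4=0x52 r5=0xc1  N=0 Z=0
after  6: r0=0x8c r1=0x8c r2=0x00 r3=0xde r4=0x52 r5=0xc1  N=0 Z=1
after  7: r0=0x8c r1=0x8c r2=0x00 r3=0xde r4=0x52 r5=0xde  N=1 Z=0
after  8: r0=0x8c r1=0x8c r2=0x00 r3=0xde r4=0x52 r5=0xde  N=1 Z=0
-- IRQ taken; context saved, return-PC = 9 --

FLAGS = (N=1, Z=0)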